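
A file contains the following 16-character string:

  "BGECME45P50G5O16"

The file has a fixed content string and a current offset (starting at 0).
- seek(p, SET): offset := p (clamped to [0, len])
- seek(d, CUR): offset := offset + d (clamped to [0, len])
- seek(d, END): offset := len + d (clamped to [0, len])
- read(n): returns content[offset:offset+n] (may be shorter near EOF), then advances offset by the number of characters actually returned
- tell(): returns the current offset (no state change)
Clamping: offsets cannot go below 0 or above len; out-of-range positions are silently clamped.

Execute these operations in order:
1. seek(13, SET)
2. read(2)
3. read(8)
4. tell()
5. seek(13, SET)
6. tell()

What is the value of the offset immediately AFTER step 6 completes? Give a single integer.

Answer: 13

Derivation:
After 1 (seek(13, SET)): offset=13
After 2 (read(2)): returned 'O1', offset=15
After 3 (read(8)): returned '6', offset=16
After 4 (tell()): offset=16
After 5 (seek(13, SET)): offset=13
After 6 (tell()): offset=13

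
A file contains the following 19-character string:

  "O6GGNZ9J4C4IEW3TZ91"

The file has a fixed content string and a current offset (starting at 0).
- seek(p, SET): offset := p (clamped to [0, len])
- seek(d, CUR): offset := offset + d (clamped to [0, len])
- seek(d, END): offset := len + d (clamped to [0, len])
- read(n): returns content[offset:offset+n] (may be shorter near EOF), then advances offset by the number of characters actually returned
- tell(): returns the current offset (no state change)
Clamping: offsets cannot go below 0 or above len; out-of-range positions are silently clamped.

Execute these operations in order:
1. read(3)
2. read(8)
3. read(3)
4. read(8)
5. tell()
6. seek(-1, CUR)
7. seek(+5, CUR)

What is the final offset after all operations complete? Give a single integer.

Answer: 19

Derivation:
After 1 (read(3)): returned 'O6G', offset=3
After 2 (read(8)): returned 'GNZ9J4C4', offset=11
After 3 (read(3)): returned 'IEW', offset=14
After 4 (read(8)): returned '3TZ91', offset=19
After 5 (tell()): offset=19
After 6 (seek(-1, CUR)): offset=18
After 7 (seek(+5, CUR)): offset=19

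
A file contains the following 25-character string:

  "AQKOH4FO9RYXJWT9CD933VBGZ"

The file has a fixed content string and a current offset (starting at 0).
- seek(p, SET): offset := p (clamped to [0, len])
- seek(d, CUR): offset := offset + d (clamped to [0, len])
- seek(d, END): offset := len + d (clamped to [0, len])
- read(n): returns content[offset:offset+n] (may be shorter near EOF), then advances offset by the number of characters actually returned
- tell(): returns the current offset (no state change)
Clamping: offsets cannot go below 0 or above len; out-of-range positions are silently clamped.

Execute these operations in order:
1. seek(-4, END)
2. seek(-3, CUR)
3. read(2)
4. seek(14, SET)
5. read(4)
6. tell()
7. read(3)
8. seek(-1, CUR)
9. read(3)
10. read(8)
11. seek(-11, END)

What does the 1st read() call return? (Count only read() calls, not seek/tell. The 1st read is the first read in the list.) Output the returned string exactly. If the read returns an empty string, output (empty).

Answer: 93

Derivation:
After 1 (seek(-4, END)): offset=21
After 2 (seek(-3, CUR)): offset=18
After 3 (read(2)): returned '93', offset=20
After 4 (seek(14, SET)): offset=14
After 5 (read(4)): returned 'T9CD', offset=18
After 6 (tell()): offset=18
After 7 (read(3)): returned '933', offset=21
After 8 (seek(-1, CUR)): offset=20
After 9 (read(3)): returned '3VB', offset=23
After 10 (read(8)): returned 'GZ', offset=25
After 11 (seek(-11, END)): offset=14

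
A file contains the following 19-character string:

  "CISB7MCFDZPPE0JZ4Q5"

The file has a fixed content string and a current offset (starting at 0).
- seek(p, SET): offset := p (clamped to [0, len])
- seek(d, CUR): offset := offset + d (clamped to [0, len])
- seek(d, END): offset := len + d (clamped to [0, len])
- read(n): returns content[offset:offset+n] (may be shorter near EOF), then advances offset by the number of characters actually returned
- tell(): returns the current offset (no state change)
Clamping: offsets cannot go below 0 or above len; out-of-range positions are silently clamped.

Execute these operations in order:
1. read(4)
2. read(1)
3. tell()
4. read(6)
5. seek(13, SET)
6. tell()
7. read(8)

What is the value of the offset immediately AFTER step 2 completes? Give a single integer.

Answer: 5

Derivation:
After 1 (read(4)): returned 'CISB', offset=4
After 2 (read(1)): returned '7', offset=5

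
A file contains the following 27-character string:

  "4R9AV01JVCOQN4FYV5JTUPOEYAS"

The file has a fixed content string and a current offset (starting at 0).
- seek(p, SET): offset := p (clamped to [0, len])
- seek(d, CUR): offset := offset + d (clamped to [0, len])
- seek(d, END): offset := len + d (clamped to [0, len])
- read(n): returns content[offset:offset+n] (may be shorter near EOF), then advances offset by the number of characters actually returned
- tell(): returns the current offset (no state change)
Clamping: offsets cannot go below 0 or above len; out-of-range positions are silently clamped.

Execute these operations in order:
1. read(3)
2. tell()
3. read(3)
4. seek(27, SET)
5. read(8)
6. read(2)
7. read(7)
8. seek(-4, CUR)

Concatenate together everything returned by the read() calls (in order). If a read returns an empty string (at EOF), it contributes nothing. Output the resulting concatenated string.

Answer: 4R9AV0

Derivation:
After 1 (read(3)): returned '4R9', offset=3
After 2 (tell()): offset=3
After 3 (read(3)): returned 'AV0', offset=6
After 4 (seek(27, SET)): offset=27
After 5 (read(8)): returned '', offset=27
After 6 (read(2)): returned '', offset=27
After 7 (read(7)): returned '', offset=27
After 8 (seek(-4, CUR)): offset=23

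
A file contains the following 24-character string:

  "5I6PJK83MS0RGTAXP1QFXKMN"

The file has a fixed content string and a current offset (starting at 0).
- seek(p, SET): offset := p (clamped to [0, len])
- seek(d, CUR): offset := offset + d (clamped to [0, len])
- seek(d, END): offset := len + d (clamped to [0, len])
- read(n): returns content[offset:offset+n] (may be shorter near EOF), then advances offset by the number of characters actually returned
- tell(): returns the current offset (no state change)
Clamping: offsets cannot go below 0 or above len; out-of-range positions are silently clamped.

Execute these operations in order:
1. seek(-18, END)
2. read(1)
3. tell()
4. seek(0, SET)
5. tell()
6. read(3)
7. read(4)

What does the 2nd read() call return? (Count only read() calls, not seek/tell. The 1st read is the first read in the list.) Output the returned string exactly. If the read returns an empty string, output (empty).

After 1 (seek(-18, END)): offset=6
After 2 (read(1)): returned '8', offset=7
After 3 (tell()): offset=7
After 4 (seek(0, SET)): offset=0
After 5 (tell()): offset=0
After 6 (read(3)): returned '5I6', offset=3
After 7 (read(4)): returned 'PJK8', offset=7

Answer: 5I6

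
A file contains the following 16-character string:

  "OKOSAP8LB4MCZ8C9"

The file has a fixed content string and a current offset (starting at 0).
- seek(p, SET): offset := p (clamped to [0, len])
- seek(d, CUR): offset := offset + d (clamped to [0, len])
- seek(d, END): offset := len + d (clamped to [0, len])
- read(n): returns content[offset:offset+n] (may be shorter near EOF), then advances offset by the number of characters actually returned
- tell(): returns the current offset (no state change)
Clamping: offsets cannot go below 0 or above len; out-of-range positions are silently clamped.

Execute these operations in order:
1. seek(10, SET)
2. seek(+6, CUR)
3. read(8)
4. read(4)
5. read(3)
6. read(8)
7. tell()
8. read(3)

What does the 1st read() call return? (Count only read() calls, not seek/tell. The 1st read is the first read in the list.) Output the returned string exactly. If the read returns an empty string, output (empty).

After 1 (seek(10, SET)): offset=10
After 2 (seek(+6, CUR)): offset=16
After 3 (read(8)): returned '', offset=16
After 4 (read(4)): returned '', offset=16
After 5 (read(3)): returned '', offset=16
After 6 (read(8)): returned '', offset=16
After 7 (tell()): offset=16
After 8 (read(3)): returned '', offset=16

Answer: (empty)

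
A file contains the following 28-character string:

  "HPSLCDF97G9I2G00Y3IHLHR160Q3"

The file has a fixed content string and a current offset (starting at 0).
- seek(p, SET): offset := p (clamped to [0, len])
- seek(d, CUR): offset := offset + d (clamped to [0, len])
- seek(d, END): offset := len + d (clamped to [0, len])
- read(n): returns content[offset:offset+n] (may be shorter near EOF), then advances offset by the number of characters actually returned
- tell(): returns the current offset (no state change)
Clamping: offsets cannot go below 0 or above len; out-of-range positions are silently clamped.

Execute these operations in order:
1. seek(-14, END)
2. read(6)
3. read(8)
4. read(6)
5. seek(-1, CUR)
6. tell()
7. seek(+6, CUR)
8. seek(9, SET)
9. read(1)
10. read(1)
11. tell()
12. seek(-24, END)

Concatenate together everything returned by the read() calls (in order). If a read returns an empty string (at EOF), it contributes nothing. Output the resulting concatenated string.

After 1 (seek(-14, END)): offset=14
After 2 (read(6)): returned '00Y3IH', offset=20
After 3 (read(8)): returned 'LHR160Q3', offset=28
After 4 (read(6)): returned '', offset=28
After 5 (seek(-1, CUR)): offset=27
After 6 (tell()): offset=27
After 7 (seek(+6, CUR)): offset=28
After 8 (seek(9, SET)): offset=9
After 9 (read(1)): returned 'G', offset=10
After 10 (read(1)): returned '9', offset=11
After 11 (tell()): offset=11
After 12 (seek(-24, END)): offset=4

Answer: 00Y3IHLHR160Q3G9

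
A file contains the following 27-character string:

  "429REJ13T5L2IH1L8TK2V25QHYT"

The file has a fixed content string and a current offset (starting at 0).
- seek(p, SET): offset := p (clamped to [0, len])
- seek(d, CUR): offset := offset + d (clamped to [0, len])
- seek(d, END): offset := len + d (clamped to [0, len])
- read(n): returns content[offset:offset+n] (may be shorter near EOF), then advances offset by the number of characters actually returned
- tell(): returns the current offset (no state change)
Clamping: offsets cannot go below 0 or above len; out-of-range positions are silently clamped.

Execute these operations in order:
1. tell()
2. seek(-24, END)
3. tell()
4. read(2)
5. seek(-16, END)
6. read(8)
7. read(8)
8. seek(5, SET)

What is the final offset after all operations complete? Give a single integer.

Answer: 5

Derivation:
After 1 (tell()): offset=0
After 2 (seek(-24, END)): offset=3
After 3 (tell()): offset=3
After 4 (read(2)): returned 'RE', offset=5
After 5 (seek(-16, END)): offset=11
After 6 (read(8)): returned '2IH1L8TK', offset=19
After 7 (read(8)): returned '2V25QHYT', offset=27
After 8 (seek(5, SET)): offset=5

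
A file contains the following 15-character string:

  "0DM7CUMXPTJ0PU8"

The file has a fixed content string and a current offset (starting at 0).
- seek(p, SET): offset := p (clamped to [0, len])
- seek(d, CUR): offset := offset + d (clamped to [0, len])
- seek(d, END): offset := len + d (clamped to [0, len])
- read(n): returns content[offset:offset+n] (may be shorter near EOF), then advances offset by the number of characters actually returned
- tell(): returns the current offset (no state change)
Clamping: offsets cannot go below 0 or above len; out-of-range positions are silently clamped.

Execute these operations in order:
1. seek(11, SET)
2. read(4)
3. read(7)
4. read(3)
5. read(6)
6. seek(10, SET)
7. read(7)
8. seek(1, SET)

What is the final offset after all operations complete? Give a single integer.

Answer: 1

Derivation:
After 1 (seek(11, SET)): offset=11
After 2 (read(4)): returned '0PU8', offset=15
After 3 (read(7)): returned '', offset=15
After 4 (read(3)): returned '', offset=15
After 5 (read(6)): returned '', offset=15
After 6 (seek(10, SET)): offset=10
After 7 (read(7)): returned 'J0PU8', offset=15
After 8 (seek(1, SET)): offset=1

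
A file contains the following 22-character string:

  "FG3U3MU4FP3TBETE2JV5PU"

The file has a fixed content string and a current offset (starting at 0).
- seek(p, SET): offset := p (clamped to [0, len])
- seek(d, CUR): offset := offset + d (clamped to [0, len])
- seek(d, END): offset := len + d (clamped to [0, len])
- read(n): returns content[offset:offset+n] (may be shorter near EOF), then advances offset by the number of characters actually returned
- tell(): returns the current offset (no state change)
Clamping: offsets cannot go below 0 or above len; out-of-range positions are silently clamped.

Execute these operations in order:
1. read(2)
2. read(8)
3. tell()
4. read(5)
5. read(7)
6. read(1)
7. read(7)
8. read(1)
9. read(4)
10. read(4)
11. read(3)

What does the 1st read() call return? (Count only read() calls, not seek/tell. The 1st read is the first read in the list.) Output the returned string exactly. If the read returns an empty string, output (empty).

Answer: FG

Derivation:
After 1 (read(2)): returned 'FG', offset=2
After 2 (read(8)): returned '3U3MU4FP', offset=10
After 3 (tell()): offset=10
After 4 (read(5)): returned '3TBET', offset=15
After 5 (read(7)): returned 'E2JV5PU', offset=22
After 6 (read(1)): returned '', offset=22
After 7 (read(7)): returned '', offset=22
After 8 (read(1)): returned '', offset=22
After 9 (read(4)): returned '', offset=22
After 10 (read(4)): returned '', offset=22
After 11 (read(3)): returned '', offset=22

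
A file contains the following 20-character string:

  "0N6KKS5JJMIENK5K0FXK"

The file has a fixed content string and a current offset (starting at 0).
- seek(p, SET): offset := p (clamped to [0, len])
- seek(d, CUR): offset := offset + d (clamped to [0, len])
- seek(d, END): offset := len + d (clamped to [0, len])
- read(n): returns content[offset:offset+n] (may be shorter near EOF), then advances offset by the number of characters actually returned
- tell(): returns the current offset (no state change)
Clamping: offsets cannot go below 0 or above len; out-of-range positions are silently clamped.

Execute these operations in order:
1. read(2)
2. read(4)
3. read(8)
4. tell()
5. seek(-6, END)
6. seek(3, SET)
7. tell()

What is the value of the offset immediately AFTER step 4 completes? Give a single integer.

After 1 (read(2)): returned '0N', offset=2
After 2 (read(4)): returned '6KKS', offset=6
After 3 (read(8)): returned '5JJMIENK', offset=14
After 4 (tell()): offset=14

Answer: 14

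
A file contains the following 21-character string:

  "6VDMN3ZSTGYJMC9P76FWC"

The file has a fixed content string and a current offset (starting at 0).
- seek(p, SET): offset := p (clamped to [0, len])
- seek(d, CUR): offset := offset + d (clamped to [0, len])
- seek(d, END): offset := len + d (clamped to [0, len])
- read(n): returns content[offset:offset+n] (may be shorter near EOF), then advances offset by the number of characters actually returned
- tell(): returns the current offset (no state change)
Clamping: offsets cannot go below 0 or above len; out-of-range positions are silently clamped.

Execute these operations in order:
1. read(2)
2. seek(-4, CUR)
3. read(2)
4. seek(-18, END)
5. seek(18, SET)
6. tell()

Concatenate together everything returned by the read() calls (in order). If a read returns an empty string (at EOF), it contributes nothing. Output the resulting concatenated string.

Answer: 6V6V

Derivation:
After 1 (read(2)): returned '6V', offset=2
After 2 (seek(-4, CUR)): offset=0
After 3 (read(2)): returned '6V', offset=2
After 4 (seek(-18, END)): offset=3
After 5 (seek(18, SET)): offset=18
After 6 (tell()): offset=18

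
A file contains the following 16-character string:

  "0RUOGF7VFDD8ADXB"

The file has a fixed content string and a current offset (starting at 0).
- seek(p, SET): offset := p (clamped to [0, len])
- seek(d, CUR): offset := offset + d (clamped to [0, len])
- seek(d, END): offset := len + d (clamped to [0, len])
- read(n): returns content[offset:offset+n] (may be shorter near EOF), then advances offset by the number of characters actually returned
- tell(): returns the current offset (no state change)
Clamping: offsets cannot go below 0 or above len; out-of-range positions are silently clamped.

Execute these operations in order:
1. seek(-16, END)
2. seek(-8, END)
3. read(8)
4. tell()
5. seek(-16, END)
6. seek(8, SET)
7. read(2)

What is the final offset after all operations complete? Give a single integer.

After 1 (seek(-16, END)): offset=0
After 2 (seek(-8, END)): offset=8
After 3 (read(8)): returned 'FDD8ADXB', offset=16
After 4 (tell()): offset=16
After 5 (seek(-16, END)): offset=0
After 6 (seek(8, SET)): offset=8
After 7 (read(2)): returned 'FD', offset=10

Answer: 10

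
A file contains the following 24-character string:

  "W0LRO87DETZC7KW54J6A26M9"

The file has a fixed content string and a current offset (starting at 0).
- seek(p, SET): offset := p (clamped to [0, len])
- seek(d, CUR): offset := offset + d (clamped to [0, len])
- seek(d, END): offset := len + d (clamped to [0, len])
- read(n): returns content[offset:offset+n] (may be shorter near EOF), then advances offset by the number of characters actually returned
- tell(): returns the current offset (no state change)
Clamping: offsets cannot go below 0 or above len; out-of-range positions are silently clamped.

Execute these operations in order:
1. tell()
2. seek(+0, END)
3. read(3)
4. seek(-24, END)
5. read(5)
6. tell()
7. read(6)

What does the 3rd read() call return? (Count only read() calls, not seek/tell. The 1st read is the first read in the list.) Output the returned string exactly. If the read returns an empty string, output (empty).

Answer: 87DETZ

Derivation:
After 1 (tell()): offset=0
After 2 (seek(+0, END)): offset=24
After 3 (read(3)): returned '', offset=24
After 4 (seek(-24, END)): offset=0
After 5 (read(5)): returned 'W0LRO', offset=5
After 6 (tell()): offset=5
After 7 (read(6)): returned '87DETZ', offset=11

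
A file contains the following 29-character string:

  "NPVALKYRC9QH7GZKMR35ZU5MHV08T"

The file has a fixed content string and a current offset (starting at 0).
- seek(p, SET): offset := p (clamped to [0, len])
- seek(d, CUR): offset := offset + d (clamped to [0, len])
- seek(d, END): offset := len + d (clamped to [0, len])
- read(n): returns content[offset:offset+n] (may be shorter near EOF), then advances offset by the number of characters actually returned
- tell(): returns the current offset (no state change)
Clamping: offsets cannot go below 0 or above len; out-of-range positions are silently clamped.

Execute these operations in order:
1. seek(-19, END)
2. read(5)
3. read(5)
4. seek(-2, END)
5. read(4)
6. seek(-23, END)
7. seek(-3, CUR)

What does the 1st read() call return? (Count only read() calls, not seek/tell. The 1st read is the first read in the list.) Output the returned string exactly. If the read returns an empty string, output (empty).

After 1 (seek(-19, END)): offset=10
After 2 (read(5)): returned 'QH7GZ', offset=15
After 3 (read(5)): returned 'KMR35', offset=20
After 4 (seek(-2, END)): offset=27
After 5 (read(4)): returned '8T', offset=29
After 6 (seek(-23, END)): offset=6
After 7 (seek(-3, CUR)): offset=3

Answer: QH7GZ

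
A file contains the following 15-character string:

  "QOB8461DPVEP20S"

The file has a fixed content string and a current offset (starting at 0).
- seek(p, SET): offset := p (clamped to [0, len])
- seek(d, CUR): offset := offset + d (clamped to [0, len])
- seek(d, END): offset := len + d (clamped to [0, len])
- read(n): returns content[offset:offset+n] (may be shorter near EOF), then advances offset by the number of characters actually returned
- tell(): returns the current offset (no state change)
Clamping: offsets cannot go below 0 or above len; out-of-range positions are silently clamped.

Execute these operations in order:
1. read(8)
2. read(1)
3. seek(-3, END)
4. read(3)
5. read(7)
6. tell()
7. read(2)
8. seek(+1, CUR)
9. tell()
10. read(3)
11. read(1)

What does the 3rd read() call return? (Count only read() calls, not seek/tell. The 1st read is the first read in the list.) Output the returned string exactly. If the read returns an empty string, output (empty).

After 1 (read(8)): returned 'QOB8461D', offset=8
After 2 (read(1)): returned 'P', offset=9
After 3 (seek(-3, END)): offset=12
After 4 (read(3)): returned '20S', offset=15
After 5 (read(7)): returned '', offset=15
After 6 (tell()): offset=15
After 7 (read(2)): returned '', offset=15
After 8 (seek(+1, CUR)): offset=15
After 9 (tell()): offset=15
After 10 (read(3)): returned '', offset=15
After 11 (read(1)): returned '', offset=15

Answer: 20S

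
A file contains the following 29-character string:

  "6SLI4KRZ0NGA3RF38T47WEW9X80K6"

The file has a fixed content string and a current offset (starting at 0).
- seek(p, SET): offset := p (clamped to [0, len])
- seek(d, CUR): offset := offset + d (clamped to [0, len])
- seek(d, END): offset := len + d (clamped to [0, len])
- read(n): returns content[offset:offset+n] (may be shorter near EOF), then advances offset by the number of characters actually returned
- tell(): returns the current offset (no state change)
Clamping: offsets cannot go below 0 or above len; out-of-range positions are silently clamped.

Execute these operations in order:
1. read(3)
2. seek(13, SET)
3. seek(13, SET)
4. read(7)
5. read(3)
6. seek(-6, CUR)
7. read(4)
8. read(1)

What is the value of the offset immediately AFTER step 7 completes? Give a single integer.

Answer: 21

Derivation:
After 1 (read(3)): returned '6SL', offset=3
After 2 (seek(13, SET)): offset=13
After 3 (seek(13, SET)): offset=13
After 4 (read(7)): returned 'RF38T47', offset=20
After 5 (read(3)): returned 'WEW', offset=23
After 6 (seek(-6, CUR)): offset=17
After 7 (read(4)): returned 'T47W', offset=21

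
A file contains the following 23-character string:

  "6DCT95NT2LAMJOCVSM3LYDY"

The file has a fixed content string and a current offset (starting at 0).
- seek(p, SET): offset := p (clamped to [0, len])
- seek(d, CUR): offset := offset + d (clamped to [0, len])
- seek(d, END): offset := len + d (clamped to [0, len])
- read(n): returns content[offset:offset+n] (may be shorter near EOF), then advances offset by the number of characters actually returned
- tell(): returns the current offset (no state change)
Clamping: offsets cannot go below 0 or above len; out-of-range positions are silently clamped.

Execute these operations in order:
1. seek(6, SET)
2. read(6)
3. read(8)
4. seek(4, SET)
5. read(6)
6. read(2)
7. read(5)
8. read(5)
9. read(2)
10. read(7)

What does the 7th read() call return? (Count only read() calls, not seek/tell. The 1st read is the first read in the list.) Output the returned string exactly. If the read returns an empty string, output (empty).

Answer: Y

Derivation:
After 1 (seek(6, SET)): offset=6
After 2 (read(6)): returned 'NT2LAM', offset=12
After 3 (read(8)): returned 'JOCVSM3L', offset=20
After 4 (seek(4, SET)): offset=4
After 5 (read(6)): returned '95NT2L', offset=10
After 6 (read(2)): returned 'AM', offset=12
After 7 (read(5)): returned 'JOCVS', offset=17
After 8 (read(5)): returned 'M3LYD', offset=22
After 9 (read(2)): returned 'Y', offset=23
After 10 (read(7)): returned '', offset=23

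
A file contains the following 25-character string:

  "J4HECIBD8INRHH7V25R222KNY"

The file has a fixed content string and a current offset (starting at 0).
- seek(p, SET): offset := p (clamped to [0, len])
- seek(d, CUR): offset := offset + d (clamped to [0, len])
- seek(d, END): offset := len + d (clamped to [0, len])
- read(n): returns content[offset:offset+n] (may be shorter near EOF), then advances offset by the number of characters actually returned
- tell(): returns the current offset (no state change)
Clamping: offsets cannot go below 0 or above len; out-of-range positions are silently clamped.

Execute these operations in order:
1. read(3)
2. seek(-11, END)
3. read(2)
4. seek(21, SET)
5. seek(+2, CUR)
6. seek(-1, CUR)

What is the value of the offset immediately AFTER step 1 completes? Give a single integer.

After 1 (read(3)): returned 'J4H', offset=3

Answer: 3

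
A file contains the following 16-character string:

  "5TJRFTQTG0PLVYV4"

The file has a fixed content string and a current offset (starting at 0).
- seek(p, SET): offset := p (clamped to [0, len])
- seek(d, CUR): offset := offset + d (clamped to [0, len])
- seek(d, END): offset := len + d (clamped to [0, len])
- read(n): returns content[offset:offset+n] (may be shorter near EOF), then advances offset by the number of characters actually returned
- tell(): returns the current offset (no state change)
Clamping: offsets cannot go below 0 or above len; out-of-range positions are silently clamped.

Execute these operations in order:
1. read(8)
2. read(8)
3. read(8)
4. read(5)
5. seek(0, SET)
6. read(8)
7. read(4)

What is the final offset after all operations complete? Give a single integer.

Answer: 12

Derivation:
After 1 (read(8)): returned '5TJRFTQT', offset=8
After 2 (read(8)): returned 'G0PLVYV4', offset=16
After 3 (read(8)): returned '', offset=16
After 4 (read(5)): returned '', offset=16
After 5 (seek(0, SET)): offset=0
After 6 (read(8)): returned '5TJRFTQT', offset=8
After 7 (read(4)): returned 'G0PL', offset=12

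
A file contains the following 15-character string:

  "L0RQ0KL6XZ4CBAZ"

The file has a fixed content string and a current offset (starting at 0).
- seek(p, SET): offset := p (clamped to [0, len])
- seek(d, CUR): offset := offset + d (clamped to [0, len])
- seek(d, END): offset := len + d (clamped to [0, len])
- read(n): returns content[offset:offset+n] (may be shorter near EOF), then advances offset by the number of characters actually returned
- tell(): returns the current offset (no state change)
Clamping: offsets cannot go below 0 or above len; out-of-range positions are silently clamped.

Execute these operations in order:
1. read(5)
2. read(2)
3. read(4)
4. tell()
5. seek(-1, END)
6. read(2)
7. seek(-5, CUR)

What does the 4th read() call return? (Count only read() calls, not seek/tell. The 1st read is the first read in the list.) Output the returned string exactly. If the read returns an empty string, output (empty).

After 1 (read(5)): returned 'L0RQ0', offset=5
After 2 (read(2)): returned 'KL', offset=7
After 3 (read(4)): returned '6XZ4', offset=11
After 4 (tell()): offset=11
After 5 (seek(-1, END)): offset=14
After 6 (read(2)): returned 'Z', offset=15
After 7 (seek(-5, CUR)): offset=10

Answer: Z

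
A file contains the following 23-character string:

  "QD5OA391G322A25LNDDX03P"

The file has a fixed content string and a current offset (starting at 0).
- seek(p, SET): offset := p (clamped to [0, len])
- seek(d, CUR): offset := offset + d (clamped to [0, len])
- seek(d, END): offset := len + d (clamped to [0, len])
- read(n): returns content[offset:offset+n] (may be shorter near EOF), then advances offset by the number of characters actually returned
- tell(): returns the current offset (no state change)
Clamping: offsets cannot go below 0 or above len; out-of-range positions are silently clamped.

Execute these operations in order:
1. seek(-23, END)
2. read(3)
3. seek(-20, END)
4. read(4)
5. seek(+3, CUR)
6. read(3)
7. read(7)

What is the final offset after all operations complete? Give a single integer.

After 1 (seek(-23, END)): offset=0
After 2 (read(3)): returned 'QD5', offset=3
After 3 (seek(-20, END)): offset=3
After 4 (read(4)): returned 'OA39', offset=7
After 5 (seek(+3, CUR)): offset=10
After 6 (read(3)): returned '22A', offset=13
After 7 (read(7)): returned '25LNDDX', offset=20

Answer: 20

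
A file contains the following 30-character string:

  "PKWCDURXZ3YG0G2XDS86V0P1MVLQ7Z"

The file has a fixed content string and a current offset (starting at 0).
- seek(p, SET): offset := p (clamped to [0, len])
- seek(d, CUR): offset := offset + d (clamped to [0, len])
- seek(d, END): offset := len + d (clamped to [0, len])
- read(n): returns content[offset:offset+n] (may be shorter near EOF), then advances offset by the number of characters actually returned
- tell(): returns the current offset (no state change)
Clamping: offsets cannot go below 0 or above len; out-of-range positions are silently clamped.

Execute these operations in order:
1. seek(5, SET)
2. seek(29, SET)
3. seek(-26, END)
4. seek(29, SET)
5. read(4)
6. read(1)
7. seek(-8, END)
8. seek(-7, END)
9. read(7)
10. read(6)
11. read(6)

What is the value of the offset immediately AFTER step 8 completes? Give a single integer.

Answer: 23

Derivation:
After 1 (seek(5, SET)): offset=5
After 2 (seek(29, SET)): offset=29
After 3 (seek(-26, END)): offset=4
After 4 (seek(29, SET)): offset=29
After 5 (read(4)): returned 'Z', offset=30
After 6 (read(1)): returned '', offset=30
After 7 (seek(-8, END)): offset=22
After 8 (seek(-7, END)): offset=23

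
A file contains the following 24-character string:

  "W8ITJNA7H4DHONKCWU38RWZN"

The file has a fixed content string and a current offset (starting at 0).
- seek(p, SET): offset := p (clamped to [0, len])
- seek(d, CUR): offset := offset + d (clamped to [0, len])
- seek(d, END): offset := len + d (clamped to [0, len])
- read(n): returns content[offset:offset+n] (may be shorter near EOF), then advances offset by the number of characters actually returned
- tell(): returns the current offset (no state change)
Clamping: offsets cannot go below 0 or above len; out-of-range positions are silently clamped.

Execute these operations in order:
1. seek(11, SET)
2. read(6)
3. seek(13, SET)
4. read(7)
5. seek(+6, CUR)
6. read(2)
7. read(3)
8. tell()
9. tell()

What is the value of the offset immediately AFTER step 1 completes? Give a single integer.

Answer: 11

Derivation:
After 1 (seek(11, SET)): offset=11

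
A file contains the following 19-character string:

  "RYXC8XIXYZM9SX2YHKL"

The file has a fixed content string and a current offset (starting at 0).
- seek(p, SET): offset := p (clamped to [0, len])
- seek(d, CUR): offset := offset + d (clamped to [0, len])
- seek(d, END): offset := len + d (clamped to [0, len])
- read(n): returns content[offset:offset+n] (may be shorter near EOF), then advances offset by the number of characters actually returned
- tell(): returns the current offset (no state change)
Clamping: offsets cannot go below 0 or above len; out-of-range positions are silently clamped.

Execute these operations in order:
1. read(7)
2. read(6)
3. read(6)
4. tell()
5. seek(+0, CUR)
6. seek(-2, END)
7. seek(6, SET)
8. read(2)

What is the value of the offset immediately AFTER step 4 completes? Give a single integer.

Answer: 19

Derivation:
After 1 (read(7)): returned 'RYXC8XI', offset=7
After 2 (read(6)): returned 'XYZM9S', offset=13
After 3 (read(6)): returned 'X2YHKL', offset=19
After 4 (tell()): offset=19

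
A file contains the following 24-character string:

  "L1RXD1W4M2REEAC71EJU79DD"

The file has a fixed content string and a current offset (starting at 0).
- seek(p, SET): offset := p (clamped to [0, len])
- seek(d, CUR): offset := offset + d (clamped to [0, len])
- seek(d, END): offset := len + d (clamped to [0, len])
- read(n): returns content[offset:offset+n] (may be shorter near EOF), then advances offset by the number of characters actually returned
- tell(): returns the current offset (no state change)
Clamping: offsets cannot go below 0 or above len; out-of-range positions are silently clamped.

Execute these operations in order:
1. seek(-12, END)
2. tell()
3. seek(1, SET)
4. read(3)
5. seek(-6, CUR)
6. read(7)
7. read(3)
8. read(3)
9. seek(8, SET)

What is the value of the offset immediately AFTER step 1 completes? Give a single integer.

After 1 (seek(-12, END)): offset=12

Answer: 12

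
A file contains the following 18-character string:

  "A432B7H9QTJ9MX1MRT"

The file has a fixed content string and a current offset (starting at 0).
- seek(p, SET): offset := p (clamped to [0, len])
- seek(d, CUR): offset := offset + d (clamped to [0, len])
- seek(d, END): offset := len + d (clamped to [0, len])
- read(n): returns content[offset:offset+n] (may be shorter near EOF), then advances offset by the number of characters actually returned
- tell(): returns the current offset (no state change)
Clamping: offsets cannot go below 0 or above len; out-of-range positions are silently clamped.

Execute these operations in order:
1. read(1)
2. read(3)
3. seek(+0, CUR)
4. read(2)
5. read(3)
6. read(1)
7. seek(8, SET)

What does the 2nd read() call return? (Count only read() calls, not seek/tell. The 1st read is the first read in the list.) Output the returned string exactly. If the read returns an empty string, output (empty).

Answer: 432

Derivation:
After 1 (read(1)): returned 'A', offset=1
After 2 (read(3)): returned '432', offset=4
After 3 (seek(+0, CUR)): offset=4
After 4 (read(2)): returned 'B7', offset=6
After 5 (read(3)): returned 'H9Q', offset=9
After 6 (read(1)): returned 'T', offset=10
After 7 (seek(8, SET)): offset=8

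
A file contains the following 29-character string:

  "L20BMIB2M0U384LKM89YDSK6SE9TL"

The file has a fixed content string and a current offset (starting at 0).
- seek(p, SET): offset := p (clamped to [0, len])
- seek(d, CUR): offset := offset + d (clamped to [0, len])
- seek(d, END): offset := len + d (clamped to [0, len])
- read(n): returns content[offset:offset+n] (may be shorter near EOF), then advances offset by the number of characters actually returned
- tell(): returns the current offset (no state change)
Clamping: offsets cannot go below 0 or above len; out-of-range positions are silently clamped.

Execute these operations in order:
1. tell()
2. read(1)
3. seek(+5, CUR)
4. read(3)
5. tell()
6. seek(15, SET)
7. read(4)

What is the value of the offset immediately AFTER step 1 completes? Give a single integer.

Answer: 0

Derivation:
After 1 (tell()): offset=0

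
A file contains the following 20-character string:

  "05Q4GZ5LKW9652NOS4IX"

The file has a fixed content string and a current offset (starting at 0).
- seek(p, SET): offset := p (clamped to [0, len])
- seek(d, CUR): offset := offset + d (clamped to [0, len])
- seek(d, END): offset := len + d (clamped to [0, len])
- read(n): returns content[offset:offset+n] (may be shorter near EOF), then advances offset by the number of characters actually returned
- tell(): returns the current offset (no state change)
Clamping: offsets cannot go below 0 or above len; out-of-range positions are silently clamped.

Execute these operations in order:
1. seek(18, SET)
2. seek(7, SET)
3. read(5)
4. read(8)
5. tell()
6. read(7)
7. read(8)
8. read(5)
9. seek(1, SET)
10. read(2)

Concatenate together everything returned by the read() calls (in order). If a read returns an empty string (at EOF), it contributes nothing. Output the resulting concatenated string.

Answer: LKW9652NOS4IX5Q

Derivation:
After 1 (seek(18, SET)): offset=18
After 2 (seek(7, SET)): offset=7
After 3 (read(5)): returned 'LKW96', offset=12
After 4 (read(8)): returned '52NOS4IX', offset=20
After 5 (tell()): offset=20
After 6 (read(7)): returned '', offset=20
After 7 (read(8)): returned '', offset=20
After 8 (read(5)): returned '', offset=20
After 9 (seek(1, SET)): offset=1
After 10 (read(2)): returned '5Q', offset=3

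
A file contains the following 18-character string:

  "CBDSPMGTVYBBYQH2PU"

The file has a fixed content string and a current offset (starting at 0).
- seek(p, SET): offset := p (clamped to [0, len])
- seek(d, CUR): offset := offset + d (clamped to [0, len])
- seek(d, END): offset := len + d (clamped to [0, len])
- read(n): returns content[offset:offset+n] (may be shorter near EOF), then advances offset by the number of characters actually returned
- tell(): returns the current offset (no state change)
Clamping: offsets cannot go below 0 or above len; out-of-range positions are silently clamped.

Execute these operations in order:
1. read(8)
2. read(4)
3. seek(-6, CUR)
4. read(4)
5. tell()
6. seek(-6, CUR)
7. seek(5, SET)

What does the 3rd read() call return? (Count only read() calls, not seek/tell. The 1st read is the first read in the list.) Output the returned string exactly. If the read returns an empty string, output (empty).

Answer: GTVY

Derivation:
After 1 (read(8)): returned 'CBDSPMGT', offset=8
After 2 (read(4)): returned 'VYBB', offset=12
After 3 (seek(-6, CUR)): offset=6
After 4 (read(4)): returned 'GTVY', offset=10
After 5 (tell()): offset=10
After 6 (seek(-6, CUR)): offset=4
After 7 (seek(5, SET)): offset=5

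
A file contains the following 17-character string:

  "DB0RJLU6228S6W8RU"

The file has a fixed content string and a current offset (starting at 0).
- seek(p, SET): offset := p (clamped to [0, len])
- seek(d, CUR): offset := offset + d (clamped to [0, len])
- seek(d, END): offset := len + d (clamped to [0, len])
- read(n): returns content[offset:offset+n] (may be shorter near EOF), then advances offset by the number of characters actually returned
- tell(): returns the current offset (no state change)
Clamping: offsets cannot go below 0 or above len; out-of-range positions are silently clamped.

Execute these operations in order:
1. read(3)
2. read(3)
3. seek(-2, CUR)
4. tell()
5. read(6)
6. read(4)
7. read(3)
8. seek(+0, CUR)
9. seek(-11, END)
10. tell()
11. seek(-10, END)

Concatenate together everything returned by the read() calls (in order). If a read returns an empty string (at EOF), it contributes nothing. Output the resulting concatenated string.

Answer: DB0RJLJLU6228S6W8RU

Derivation:
After 1 (read(3)): returned 'DB0', offset=3
After 2 (read(3)): returned 'RJL', offset=6
After 3 (seek(-2, CUR)): offset=4
After 4 (tell()): offset=4
After 5 (read(6)): returned 'JLU622', offset=10
After 6 (read(4)): returned '8S6W', offset=14
After 7 (read(3)): returned '8RU', offset=17
After 8 (seek(+0, CUR)): offset=17
After 9 (seek(-11, END)): offset=6
After 10 (tell()): offset=6
After 11 (seek(-10, END)): offset=7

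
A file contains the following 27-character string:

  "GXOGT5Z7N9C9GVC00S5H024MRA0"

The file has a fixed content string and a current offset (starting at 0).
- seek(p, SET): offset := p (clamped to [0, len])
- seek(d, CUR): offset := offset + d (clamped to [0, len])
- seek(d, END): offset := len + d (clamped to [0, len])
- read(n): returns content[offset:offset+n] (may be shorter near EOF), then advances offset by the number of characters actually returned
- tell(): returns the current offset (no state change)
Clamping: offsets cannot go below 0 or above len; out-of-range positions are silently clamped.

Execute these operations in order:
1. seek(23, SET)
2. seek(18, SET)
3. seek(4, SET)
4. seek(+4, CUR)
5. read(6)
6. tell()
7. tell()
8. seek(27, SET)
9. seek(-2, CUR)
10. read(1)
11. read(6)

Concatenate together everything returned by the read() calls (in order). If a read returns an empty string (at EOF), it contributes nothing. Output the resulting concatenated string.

After 1 (seek(23, SET)): offset=23
After 2 (seek(18, SET)): offset=18
After 3 (seek(4, SET)): offset=4
After 4 (seek(+4, CUR)): offset=8
After 5 (read(6)): returned 'N9C9GV', offset=14
After 6 (tell()): offset=14
After 7 (tell()): offset=14
After 8 (seek(27, SET)): offset=27
After 9 (seek(-2, CUR)): offset=25
After 10 (read(1)): returned 'A', offset=26
After 11 (read(6)): returned '0', offset=27

Answer: N9C9GVA0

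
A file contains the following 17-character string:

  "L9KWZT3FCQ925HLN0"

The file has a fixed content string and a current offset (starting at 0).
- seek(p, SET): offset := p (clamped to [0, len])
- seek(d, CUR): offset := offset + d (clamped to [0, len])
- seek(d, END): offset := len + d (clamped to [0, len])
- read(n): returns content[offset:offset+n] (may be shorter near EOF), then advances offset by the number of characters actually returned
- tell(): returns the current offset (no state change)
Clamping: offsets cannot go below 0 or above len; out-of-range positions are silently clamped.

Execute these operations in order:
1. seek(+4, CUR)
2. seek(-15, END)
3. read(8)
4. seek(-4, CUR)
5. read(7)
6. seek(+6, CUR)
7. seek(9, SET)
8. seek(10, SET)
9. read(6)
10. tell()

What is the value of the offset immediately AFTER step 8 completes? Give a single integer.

Answer: 10

Derivation:
After 1 (seek(+4, CUR)): offset=4
After 2 (seek(-15, END)): offset=2
After 3 (read(8)): returned 'KWZT3FCQ', offset=10
After 4 (seek(-4, CUR)): offset=6
After 5 (read(7)): returned '3FCQ925', offset=13
After 6 (seek(+6, CUR)): offset=17
After 7 (seek(9, SET)): offset=9
After 8 (seek(10, SET)): offset=10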